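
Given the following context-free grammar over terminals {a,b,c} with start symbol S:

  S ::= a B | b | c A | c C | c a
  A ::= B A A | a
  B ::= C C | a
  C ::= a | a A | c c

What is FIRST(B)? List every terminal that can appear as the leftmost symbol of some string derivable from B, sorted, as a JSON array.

Compute FIRST by fixpoint:
[1]
  A via A→a: +{a}
  B via B→a: +{a}
  C via C→a: +{a}
  C via C→c c: +{c}
  S via S→a B: +{a}
  S via S→b: +{b}
  S via S→c A: +{c}
  S: {a,b,c}  A: {a}  B: {a}  C: {a,c}
[2]
  B via B→C C: +{c}
  S: {a,b,c}  A: {a}  B: {a,c}  C: {a,c}
[3]
  A via A→B A A: +{c}
  S: {a,b,c}  A: {a,c}  B: {a,c}  C: {a,c}
[4] (stable)
  S: {a,b,c}  A: {a,c}  B: {a,c}  C: {a,c}

FIRST(B) = ["a", "c"]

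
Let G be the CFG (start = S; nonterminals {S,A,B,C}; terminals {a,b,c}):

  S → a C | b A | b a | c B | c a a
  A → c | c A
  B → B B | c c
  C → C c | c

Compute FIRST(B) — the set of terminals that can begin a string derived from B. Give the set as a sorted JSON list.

FIRST sets, iterate to fixpoint:
pass 1:
  A via A→c: +{c}
  B via B→c c: +{c}
  C via C→c: +{c}
  S via S→a C: +{a}
  S via S→b A: +{b}
  S via S→c B: +{c}
  FIRST[S]={a,b,c}  FIRST[A]={c}  FIRST[B]={c}  FIRST[C]={c}
pass 2: done
  FIRST[S]={a,b,c}  FIRST[A]={c}  FIRST[B]={c}  FIRST[C]={c}

FIRST(B) = ["c"]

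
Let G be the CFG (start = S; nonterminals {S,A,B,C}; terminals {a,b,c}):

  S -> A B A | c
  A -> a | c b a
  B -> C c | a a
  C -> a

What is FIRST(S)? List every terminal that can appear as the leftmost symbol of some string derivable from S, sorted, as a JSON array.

FIRST sets, iterate to fixpoint:
pass 1:
  A via A→a: +{a}
  A via A→c b a: +{c}
  B via B→a a: +{a}
  C via C→a: +{a}
  S via S→A B A: +{a,c}
  S: {a,c}  A: {a,c}  B: {a}  C: {a}
pass 2: done
  S: {a,c}  A: {a,c}  B: {a}  C: {a}

FIRST(S) = ["a", "c"]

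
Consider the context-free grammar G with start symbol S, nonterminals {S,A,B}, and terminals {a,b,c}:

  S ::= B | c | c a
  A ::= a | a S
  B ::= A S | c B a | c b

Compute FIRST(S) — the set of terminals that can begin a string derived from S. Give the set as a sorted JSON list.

Compute FIRST by fixpoint:
[1]
  A via A→a: +{a}
  B via B→A S: +{a}
  B via B→c B a: +{c}
  S via S→B: +{a,c}
  S: {a,c}  A: {a}  B: {a,c}
[2] (no change)
  S: {a,c}  A: {a}  B: {a,c}

FIRST(S) = ["a", "c"]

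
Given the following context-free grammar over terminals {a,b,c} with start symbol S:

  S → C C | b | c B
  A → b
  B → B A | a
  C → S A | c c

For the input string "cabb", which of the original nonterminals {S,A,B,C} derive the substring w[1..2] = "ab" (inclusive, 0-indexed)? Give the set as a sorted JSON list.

CNF form of G:
  S -> C C | T0 B | b
  A -> b
  B -> B A | a
  C -> S A | T0 T0
  T0 -> c

Fill CYK table bottom-up (cells [i..j] with 1 ≤ i ≤ j ≤ 2 only):
  T[1,1] 'a' = {B}
  T[2,2] 'b' = {A,S}
  T[1,2] 'ab' = {B}

Original NTs in T[1,2] deriving "ab": ["B"]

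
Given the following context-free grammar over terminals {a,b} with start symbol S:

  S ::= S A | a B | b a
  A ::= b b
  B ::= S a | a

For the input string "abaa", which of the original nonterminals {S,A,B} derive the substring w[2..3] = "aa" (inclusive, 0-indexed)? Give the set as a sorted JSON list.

CNF form of G:
  S -> S A | T0 T1 | T1 B
  A -> T0 T0
  B -> S T1 | a
  T0 -> b
  T1 -> a

CYK fill (cells [i..j] with 2 ≤ i ≤ j ≤ 3 only):
  T[2,2] 'a' = {B,T1}  orig:{B}
  T[3,3] 'a' = {B,T1}  orig:{B}
  T[2,3] 'aa' = {S}

Original NTs in T[2,3] deriving "aa": ["S"]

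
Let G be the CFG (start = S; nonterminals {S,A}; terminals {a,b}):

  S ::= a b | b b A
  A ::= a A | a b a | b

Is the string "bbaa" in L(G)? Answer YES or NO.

CNF form of G:
  S -> T0 T1 | T1 X3
  A -> T0 A | T0 X2 | b
  T0 -> a
  T1 -> b
  X2 -> T1 T0
  X3 -> T1 A

CYK table (by increasing span):
  T[0,0] 'b' = {A,T1}  orig:{A}
  T[1,1] 'b' = {A,T1}  orig:{A}
  T[2,2] 'a' = {T0}  orig:{}
  T[3,3] 'a' = {T0}  orig:{}
  T[0,1] 'bb' = {X3}  orig:{}
  T[1,2] 'ba' = {X2}  orig:{}
  T[2,3] 'aa' = ∅
  T[0,2] 'bba' = ∅
  T[1,3] 'baa' = ∅
  T[0,3] 'bbaa' = ∅

S ∉ T[0,3] ⇒ NO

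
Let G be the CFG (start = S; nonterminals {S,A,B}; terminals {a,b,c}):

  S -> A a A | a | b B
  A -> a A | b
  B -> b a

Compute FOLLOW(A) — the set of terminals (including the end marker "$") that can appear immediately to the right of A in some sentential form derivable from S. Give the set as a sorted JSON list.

FIRST sets, iterate to fixpoint:
iter 1:
  A via A→a A: +{a}
  A via A→b: +{b}
  B via B→b a: +{b}
  S via S→A a A: +{a,b}
  FIRST(S)={a,b}  FIRST(A)={a,b}  FIRST(B)={b}
iter 2: — fixpoint
  FIRST(S)={a,b}  FIRST(A)={a,b}  FIRST(B)={b}

Compute FOLLOW by fixpoint:
seed FOLLOW(S) with $
round 1:
  S→A a A: FOLLOW(A) ⊇ FIRST(a) = {a}; new: +{a}
  S→A a A: FOLLOW(A) ⊇ FOLLOW(S) ⊇ {$}; new: +{$}
  S→b B: FOLLOW(B) ⊇ FOLLOW(S) ⊇ {$}; new: +{$}
  S: {$}  A: {$,a}  B: {$}
round 2: — fixpoint
  S: {$}  A: {$,a}  B: {$}

FOLLOW(A) = ["$", "a"]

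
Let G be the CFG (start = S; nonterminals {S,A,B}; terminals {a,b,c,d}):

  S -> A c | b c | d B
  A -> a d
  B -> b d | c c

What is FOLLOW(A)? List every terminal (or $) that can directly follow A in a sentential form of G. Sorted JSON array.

FIRST iteration:
[1]
  A via A→a d: +{a}
  B via B→b d: +{b}
  B via B→c c: +{c}
  S via S→A c: +{a}
  S via S→b c: +{b}
  S via S→d B: +{d}
  FIRST(S)={a,b,d}  FIRST(A)={a}  FIRST(B)={b,c}
[2] (stable)
  FIRST(S)={a,b,d}  FIRST(A)={a}  FIRST(B)={b,c}

FOLLOW iteration:
FOLLOW(S) := {$}
round 1:
  S→A c: FOLLOW(A) ⊇ FIRST(c) = {c}; new: +{c}
  S→d B: FOLLOW(B) ⊇ FOLLOW(S) ⊇ {$}; new: +{$}
  FOLLOW[S]={$}  FOLLOW[A]={c}  FOLLOW[B]={$}
round 2: (stable)
  FOLLOW[S]={$}  FOLLOW[A]={c}  FOLLOW[B]={$}

FOLLOW(A) = ["c"]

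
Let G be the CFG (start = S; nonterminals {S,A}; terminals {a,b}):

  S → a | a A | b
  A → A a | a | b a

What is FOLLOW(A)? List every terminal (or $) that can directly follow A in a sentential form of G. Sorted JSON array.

FIRST sets, iterate to fixpoint:
round 1:
  A via A→a: +{a}
  A via A→b a: +{b}
  S via S→a: +{a}
  S via S→b: +{b}
  S: {a,b}  A: {a,b}
round 2: (stable)
  S: {a,b}  A: {a,b}

Compute FOLLOW by fixpoint:
initialize: $ ∈ FOLLOW(S)
iter 1:
  A→A a: FOLLOW(A) ⊇ FIRST(a) = {a}; new: +{a}
  S→a A: FOLLOW(A) ⊇ FOLLOW(S) ⊇ {$}; new: +{$}
  FOLLOW(S)={$}  FOLLOW(A)={$,a}
iter 2: (no change)
  FOLLOW(S)={$}  FOLLOW(A)={$,a}

FOLLOW(A) = ["$", "a"]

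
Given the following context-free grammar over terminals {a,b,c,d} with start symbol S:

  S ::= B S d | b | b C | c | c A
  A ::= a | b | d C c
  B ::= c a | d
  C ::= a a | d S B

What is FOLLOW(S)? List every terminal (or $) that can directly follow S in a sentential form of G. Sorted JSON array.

FIRST sets, iterate to fixpoint:
round 1:
  A via A→a: +{a}
  A via A→b: +{b}
  A via A→d C c: +{d}
  B via B→c a: +{c}
  B via B→d: +{d}
  C via C→a a: +{a}
  C via C→d S B: +{d}
  S via S→B S d: +{c,d}
  S via S→b: +{b}
  FIRST(S)={b,c,d}  FIRST(A)={a,b,d}  FIRST(B)={c,d}  FIRST(C)={a,d}
round 2: done
  FIRST(S)={b,c,d}  FIRST(A)={a,b,d}  FIRST(B)={c,d}  FIRST(C)={a,d}

FOLLOW iteration:
seed FOLLOW(S) with $
[1]
  A→d C c: FOLLOW(C) ⊇ FIRST(c) = {c}; new: +{c}
  C→d S B: FOLLOW(S) ⊇ FIRST(B) = {c,d}; new: +{c,d}
  C→d S B: FOLLOW(B) ⊇ FOLLOW(C) ⊇ {c}; new: +{c}
  S→B S d: FOLLOW(B) ⊇ FIRST(S) = {b,c,d}; new: +{b,d}
  S→b C: FOLLOW(C) ⊇ FOLLOW(S) ⊇ {$,c,d}; new: +{$,d}
  S→c A: FOLLOW(A) ⊇ FOLLOW(S) ⊇ {$,c,d}; new: +{$,c,d}
  FOLLOW(S)={$,c,d}  FOLLOW(A)={$,c,d}  FOLLOW(B)={b,c,d}  FOLLOW(C)={$,c,d}
[2]
  C→d S B: FOLLOW(B) ⊇ FOLLOW(C) ⊇ {$,c,d}; new: +{$}
  FOLLOW(S)={$,c,d}  FOLLOW(A)={$,c,d}  FOLLOW(B)={$,b,c,d}  FOLLOW(C)={$,c,d}
[3] (stable)
  FOLLOW(S)={$,c,d}  FOLLOW(A)={$,c,d}  FOLLOW(B)={$,b,c,d}  FOLLOW(C)={$,c,d}

FOLLOW(S) = ["$", "c", "d"]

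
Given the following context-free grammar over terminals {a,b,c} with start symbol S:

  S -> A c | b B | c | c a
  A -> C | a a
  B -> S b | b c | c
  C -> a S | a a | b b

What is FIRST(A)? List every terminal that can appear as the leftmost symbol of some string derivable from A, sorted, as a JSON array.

Compute FIRST by fixpoint:
pass 1:
  A via A→a a: +{a}
  B via B→b c: +{b}
  B via B→c: +{c}
  C via C→a S: +{a}
  C via C→b b: +{b}
  S via S→A c: +{a}
  S via S→b B: +{b}
  S via S→c: +{c}
  FIRST(S)={a,b,c}  FIRST(A)={a}  FIRST(B)={b,c}  FIRST(C)={a,b}
pass 2:
  A via A→C: +{b}
  B via B→S b: +{a}
  FIRST(S)={a,b,c}  FIRST(A)={a,b}  FIRST(B)={a,b,c}  FIRST(C)={a,b}
pass 3: (no change)
  FIRST(S)={a,b,c}  FIRST(A)={a,b}  FIRST(B)={a,b,c}  FIRST(C)={a,b}

FIRST(A) = ["a", "b"]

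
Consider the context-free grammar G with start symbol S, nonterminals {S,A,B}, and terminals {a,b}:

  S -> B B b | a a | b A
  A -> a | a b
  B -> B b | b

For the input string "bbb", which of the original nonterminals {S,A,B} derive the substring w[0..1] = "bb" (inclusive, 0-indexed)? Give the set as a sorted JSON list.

CNF form of G:
  S -> B X2 | T0 T0 | T1 A
  A -> T0 T1 | a
  B -> B T1 | b
  T0 -> a
  T1 -> b
  X2 -> B T1

Fill CYK table bottom-up, restricted to cells inside w[0..1]:
  cell(0,0) b: {B,T1}  orig:{B}
  cell(1,1) b: {B,T1}  orig:{B}
  cell(0,1) bb: {B,X2}  orig:{B}

Original NTs in T[0,1] deriving "bb": ["B"]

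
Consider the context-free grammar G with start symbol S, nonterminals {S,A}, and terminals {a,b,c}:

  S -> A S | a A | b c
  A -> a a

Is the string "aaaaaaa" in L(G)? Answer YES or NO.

CNF form of G:
  S -> A S | T0 A | T1 T2
  A -> T0 T0
  T0 -> a
  T1 -> b
  T2 -> c

Fill CYK table bottom-up:
  cell(0,0) a: {T0}  orig:{}
  cell(1,1) a: {T0}  orig:{}
  cell(2,2) a: {T0}  orig:{}
  cell(3,3) a: {T0}  orig:{}
  cell(4,4) a: {T0}  orig:{}
  cell(5,5) a: {T0}  orig:{}
  cell(6,6) a: {T0}  orig:{}
  cell(0,1) aa: {A}
  cell(1,2) aa: {A}
  cell(2,3) aa: {A}
  cell(3,4) aa: {A}
  cell(4,5) aa: {A}
  cell(5,6) aa: {A}
  cell(0,2) aaa: {S}
  cell(1,3) aaa: {S}
  cell(2,4) aaa: {S}
  cell(3,5) aaa: {S}
  cell(4,6) aaa: {S}
  cell(0,3) aaaa: ∅
  cell(1,4) aaaa: ∅
  cell(2,5) aaaa: ∅
  cell(3,6) aaaa: ∅
  cell(0,4) aaaaa: {S}
  cell(1,5) aaaaa: {S}
  cell(2,6) aaaaa: {S}
  cell(0,5) aaaaaa: ∅
  cell(1,6) aaaaaa: ∅
  cell(0,6) aaaaaaa: {S}

S ∈ T[0,6] ⇒ YES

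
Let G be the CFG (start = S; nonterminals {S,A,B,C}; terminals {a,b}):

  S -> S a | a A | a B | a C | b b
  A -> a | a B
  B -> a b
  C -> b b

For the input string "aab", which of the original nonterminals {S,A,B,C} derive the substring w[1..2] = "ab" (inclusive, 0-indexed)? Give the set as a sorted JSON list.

Convert to CNF:
  S -> S T0 | T0 A | T0 B | T0 C | T1 T1
  A -> T0 B | a
  B -> T0 T1
  C -> T1 T1
  T0 -> a
  T1 -> b

Fill CYK table bottom-up (cells [i..j] with 1 ≤ i ≤ j ≤ 2 only):
  T[1,1] 'a' = {A,T0}  orig:{A}
  T[2,2] 'b' = {T1}  orig:{}
  T[1,2] 'ab' = {B}

Original NTs in T[1,2] deriving "ab": ["B"]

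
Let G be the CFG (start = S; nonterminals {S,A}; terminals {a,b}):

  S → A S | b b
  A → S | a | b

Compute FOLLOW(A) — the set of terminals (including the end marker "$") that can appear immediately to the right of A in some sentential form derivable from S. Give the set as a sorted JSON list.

FIRST iteration:
[1]
  A via A→a: +{a}
  A via A→b: +{b}
  S via S→A S: +{a,b}
  FIRST[S]={a,b}  FIRST[A]={a,b}
[2] — fixpoint
  FIRST[S]={a,b}  FIRST[A]={a,b}

FOLLOW iteration:
initialize: $ ∈ FOLLOW(S)
[1]
  S→A S: FOLLOW(A) ⊇ FIRST(S) = {a,b}; new: +{a,b}
  FOLLOW[S]={$}  FOLLOW[A]={a,b}
[2]
  A→S: FOLLOW(S) ⊇ FOLLOW(A) ⊇ {a,b}; new: +{a,b}
  FOLLOW[S]={$,a,b}  FOLLOW[A]={a,b}
[3] — fixpoint
  FOLLOW[S]={$,a,b}  FOLLOW[A]={a,b}

FOLLOW(A) = ["a", "b"]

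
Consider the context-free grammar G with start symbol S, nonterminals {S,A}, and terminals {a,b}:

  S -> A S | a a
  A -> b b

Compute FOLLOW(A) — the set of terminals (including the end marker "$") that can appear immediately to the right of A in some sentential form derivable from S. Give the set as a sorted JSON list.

Compute FIRST by fixpoint:
[1]
  A via A→b b: +{b}
  S via S→A S: +{b}
  S via S→a a: +{a}
  S: {a,b}  A: {b}
[2] (stable)
  S: {a,b}  A: {b}

FOLLOW sets:
FOLLOW(S) := {$}
iter 1:
  S→A S: FOLLOW(A) ⊇ FIRST(S) = {a,b}; new: +{a,b}
  FOLLOW(S)={$}  FOLLOW(A)={a,b}
iter 2: (no change)
  FOLLOW(S)={$}  FOLLOW(A)={a,b}

FOLLOW(A) = ["a", "b"]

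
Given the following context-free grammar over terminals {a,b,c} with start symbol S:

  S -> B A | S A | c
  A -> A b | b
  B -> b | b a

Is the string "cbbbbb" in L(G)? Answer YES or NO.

CNF form of G:
  S -> B A | S A | c
  A -> A T0 | b
  B -> T0 T1 | b
  T0 -> b
  T1 -> a

Fill CYK table bottom-up:
  cell(0,0) c: {S}
  cell(1,1) b: {A,B,T0}  orig:{A,B}
  cell(2,2) b: {A,B,T0}  orig:{A,B}
  cell(3,3) b: {A,B,T0}  orig:{A,B}
  cell(4,4) b: {A,B,T0}  orig:{A,B}
  cell(5,5) b: {A,B,T0}  orig:{A,B}
  cell(0,1) cb: {S}
  cell(1,2) bb: {A,S}
  cell(2,3) bb: {A,S}
  cell(3,4) bb: {A,S}
  cell(4,5) bb: {A,S}
  cell(0,2) cbb: {S}
  cell(1,3) bbb: {A,S}
  cell(2,4) bbb: {A,S}
  cell(3,5) bbb: {A,S}
  cell(0,3) cbbb: {S}
  cell(1,4) bbbb: {A,S}
  cell(2,5) bbbb: {A,S}
  cell(0,4) cbbbb: {S}
  cell(1,5) bbbbb: {A,S}
  cell(0,5) cbbbbb: {S}

S ∈ T[0,5] ⇒ YES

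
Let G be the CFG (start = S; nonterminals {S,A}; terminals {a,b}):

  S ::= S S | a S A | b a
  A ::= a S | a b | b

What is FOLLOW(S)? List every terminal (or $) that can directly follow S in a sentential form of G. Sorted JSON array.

FIRST iteration:
[1]
  A via A→a S: +{a}
  A via A→b: +{b}
  S via S→a S A: +{a}
  S via S→b a: +{b}
  FIRST(S)={a,b}  FIRST(A)={a,b}
[2] (no change)
  FIRST(S)={a,b}  FIRST(A)={a,b}

FOLLOW sets:
seed FOLLOW(S) with $
[1]
  S→S S: FOLLOW(S) ⊇ FIRST(S) = {a,b}; new: +{a,b}
  S→a S A: FOLLOW(A) ⊇ FOLLOW(S) ⊇ {$,a,b}; new: +{$,a,b}
  S: {$,a,b}  A: {$,a,b}
[2] (no change)
  S: {$,a,b}  A: {$,a,b}

FOLLOW(S) = ["$", "a", "b"]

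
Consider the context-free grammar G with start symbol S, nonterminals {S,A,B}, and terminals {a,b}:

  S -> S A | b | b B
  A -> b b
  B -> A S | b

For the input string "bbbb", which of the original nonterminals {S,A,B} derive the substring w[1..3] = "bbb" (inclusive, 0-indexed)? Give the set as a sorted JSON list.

CNF form of G:
  S -> S A | T0 B | b
  A -> T0 T0
  B -> A S | b
  T0 -> b

CYK fill — only the sub-triangle for w[1..3]:
  cell(1,1) b: {B,S,T0}  orig:{B,S}
  cell(2,2) b: {B,S,T0}  orig:{B,S}
  cell(3,3) b: {B,S,T0}  orig:{B,S}
  cell(1,2) bb: {A,S}
  cell(2,3) bb: {A,S}
  cell(1,3) bbb: {B,S}

Original NTs in T[1,3] deriving "bbb": ["B", "S"]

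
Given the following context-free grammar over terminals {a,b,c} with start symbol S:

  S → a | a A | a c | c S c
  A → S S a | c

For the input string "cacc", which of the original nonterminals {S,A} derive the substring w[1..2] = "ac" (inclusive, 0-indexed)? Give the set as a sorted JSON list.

CNF form of G:
  S -> T0 A | T0 T1 | T1 X3 | a
  A -> S X2 | c
  T0 -> a
  T1 -> c
  X2 -> S T0
  X3 -> S T1

Fill CYK table bottom-up (cells [i..j] with 1 ≤ i ≤ j ≤ 2 only):
  cell(1,1) a: {S,T0}  orig:{S}
  cell(2,2) c: {A,T1}  orig:{A}
  cell(1,2) ac: {S,X3}  orig:{S}

Original NTs in T[1,2] deriving "ac": ["S"]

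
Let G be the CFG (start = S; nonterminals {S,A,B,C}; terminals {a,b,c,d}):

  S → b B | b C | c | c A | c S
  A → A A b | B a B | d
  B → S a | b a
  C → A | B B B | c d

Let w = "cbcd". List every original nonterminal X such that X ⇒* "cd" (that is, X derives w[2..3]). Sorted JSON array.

CNF form of G:
  S -> T0 B | T0 C | T2 A | T2 S | c
  A -> A X4 | B X5 | d
  B -> S T1 | T0 T1
  C -> A X6 | B X7 | B X8 | T2 T3 | d
  T0 -> b
  T1 -> a
  T2 -> c
  T3 -> d
  X4 -> A T0
  X5 -> T1 B
  X6 -> A T0
  X7 -> B B
  X8 -> T1 B

CYK fill, restricted to cells inside w[2..3]:
  cell(2,2) c: {S,T2}  orig:{S}
  cell(3,3) d: {A,C,T3}  orig:{A,C}
  cell(2,3) cd: {C,S}

Original NTs in T[2,3] deriving "cd": ["C", "S"]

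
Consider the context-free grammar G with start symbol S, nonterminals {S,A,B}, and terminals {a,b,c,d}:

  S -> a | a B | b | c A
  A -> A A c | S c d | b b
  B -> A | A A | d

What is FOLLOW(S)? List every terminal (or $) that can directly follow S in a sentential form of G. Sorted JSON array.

Compute FIRST by fixpoint:
iter 1:
  A via A→b b: +{b}
  B via B→A: +{b}
  B via B→d: +{d}
  S via S→a: +{a}
  S via S→b: +{b}
  S via S→c A: +{c}
  S: {a,b,c}  A: {b}  B: {b,d}
iter 2:
  A via A→S c d: +{a,c}
  B via B→A: +{a,c}
  S: {a,b,c}  A: {a,b,c}  B: {a,b,c,d}
iter 3: done
  S: {a,b,c}  A: {a,b,c}  B: {a,b,c,d}

FOLLOW sets:
initialize: $ ∈ FOLLOW(S)
round 1:
  A→A A c: FOLLOW(A) ⊇ FIRST(A) = {a,b,c}; new: +{a,b,c}
  A→S c d: FOLLOW(S) ⊇ FIRST(c) = {c}; new: +{c}
  S→a B: FOLLOW(B) ⊇ FOLLOW(S) ⊇ {$,c}; new: +{$,c}
  S→c A: FOLLOW(A) ⊇ FOLLOW(S) ⊇ {$,c}; new: +{$}
  FOLLOW(S)={$,c}  FOLLOW(A)={$,a,b,c}  FOLLOW(B)={$,c}
round 2: done
  FOLLOW(S)={$,c}  FOLLOW(A)={$,a,b,c}  FOLLOW(B)={$,c}

FOLLOW(S) = ["$", "c"]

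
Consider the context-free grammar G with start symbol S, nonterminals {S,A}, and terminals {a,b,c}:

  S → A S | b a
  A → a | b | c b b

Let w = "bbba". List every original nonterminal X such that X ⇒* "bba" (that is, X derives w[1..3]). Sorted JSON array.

Convert to CNF:
  S -> A S | T1 T2
  A -> T0 X3 | a | b
  T0 -> c
  T1 -> b
  T2 -> a
  X3 -> T1 T1

CYK table (by increasing span) (cells [i..j] with 1 ≤ i ≤ j ≤ 3 only):
  cell(1,1) b: {A,T1}  orig:{A}
  cell(2,2) b: {A,T1}  orig:{A}
  cell(3,3) a: {A,T2}  orig:{A}
  cell(1,2) bb: {X3}  orig:{}
  cell(2,3) ba: {S}
  cell(1,3) bba: {S}

Original NTs in T[1,3] deriving "bba": ["S"]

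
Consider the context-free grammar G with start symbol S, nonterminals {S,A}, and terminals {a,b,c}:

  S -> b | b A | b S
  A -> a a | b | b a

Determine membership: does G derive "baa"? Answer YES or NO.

CNF form of G:
  S -> T1 A | T1 S | b
  A -> T0 T0 | T1 T0 | b
  T0 -> a
  T1 -> b

CYK fill:
  T[0,0] 'b' = {A,S,T1}  orig:{A,S}
  T[1,1] 'a' = {T0}  orig:{}
  T[2,2] 'a' = {T0}  orig:{}
  T[0,1] 'ba' = {A}
  T[1,2] 'aa' = {A}
  T[0,2] 'baa' = {S}

S ∈ T[0,2] ⇒ YES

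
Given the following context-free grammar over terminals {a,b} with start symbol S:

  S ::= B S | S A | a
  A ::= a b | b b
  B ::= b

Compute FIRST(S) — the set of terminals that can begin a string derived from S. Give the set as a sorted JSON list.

Compute FIRST by fixpoint:
iter 1:
  A via A→a b: +{a}
  A via A→b b: +{b}
  B via B→b: +{b}
  S via S→B S: +{b}
  S via S→a: +{a}
  FIRST(S)={a,b}  FIRST(A)={a,b}  FIRST(B)={b}
iter 2: — fixpoint
  FIRST(S)={a,b}  FIRST(A)={a,b}  FIRST(B)={b}

FIRST(S) = ["a", "b"]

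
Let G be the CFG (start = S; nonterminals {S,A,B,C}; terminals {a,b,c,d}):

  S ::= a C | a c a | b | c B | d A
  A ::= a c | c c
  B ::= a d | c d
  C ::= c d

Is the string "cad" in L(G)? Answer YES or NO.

Convert to CNF:
  S -> T0 C | T0 X3 | T1 B | T2 A | b
  A -> T0 T1 | T1 T1
  B -> T0 T2 | T1 T2
  C -> T1 T2
  T0 -> a
  T1 -> c
  T2 -> d
  X3 -> T1 T0

CYK table (by increasing span):
  cell(0,0) c: {T1}  orig:{}
  cell(1,1) a: {T0}  orig:{}
  cell(2,2) d: {T2}  orig:{}
  cell(0,1) ca: {X3}  orig:{}
  cell(1,2) ad: {B}
  cell(0,2) cad: {S}

S ∈ T[0,2] ⇒ YES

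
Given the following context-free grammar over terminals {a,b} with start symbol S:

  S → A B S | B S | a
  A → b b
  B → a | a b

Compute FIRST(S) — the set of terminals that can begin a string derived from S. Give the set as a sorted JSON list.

FIRST sets, iterate to fixpoint:
pass 1:
  A via A→b b: +{b}
  B via B→a: +{a}
  S via S→A B S: +{b}
  S via S→B S: +{a}
  FIRST(S)={a,b}  FIRST(A)={b}  FIRST(B)={a}
pass 2: (stable)
  FIRST(S)={a,b}  FIRST(A)={b}  FIRST(B)={a}

FIRST(S) = ["a", "b"]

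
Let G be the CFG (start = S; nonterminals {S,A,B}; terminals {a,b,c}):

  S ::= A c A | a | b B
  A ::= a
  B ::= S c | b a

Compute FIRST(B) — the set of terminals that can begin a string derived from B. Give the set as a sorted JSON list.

Compute FIRST by fixpoint:
[1]
  A via A→a: +{a}
  B via B→b a: +{b}
  S via S→A c A: +{a}
  S via S→b B: +{b}
  FIRST[S]={a,b}  FIRST[A]={a}  FIRST[B]={b}
[2]
  B via B→S c: +{a}
  FIRST[S]={a,b}  FIRST[A]={a}  FIRST[B]={a,b}
[3] — fixpoint
  FIRST[S]={a,b}  FIRST[A]={a}  FIRST[B]={a,b}

FIRST(B) = ["a", "b"]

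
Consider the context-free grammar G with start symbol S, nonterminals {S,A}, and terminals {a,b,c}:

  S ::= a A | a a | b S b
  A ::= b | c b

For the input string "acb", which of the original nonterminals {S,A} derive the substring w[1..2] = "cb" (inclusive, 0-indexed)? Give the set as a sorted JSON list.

Convert to CNF:
  S -> T1 X3 | T2 A | T2 T2
  A -> T0 T1 | b
  T0 -> c
  T1 -> b
  T2 -> a
  X3 -> S T1

CYK table (by increasing span) (cells [i..j] with 1 ≤ i ≤ j ≤ 2 only):
  cell(1,1) c: {T0}  orig:{}
  cell(2,2) b: {A,T1}  orig:{A}
  cell(1,2) cb: {A}

Original NTs in T[1,2] deriving "cb": ["A"]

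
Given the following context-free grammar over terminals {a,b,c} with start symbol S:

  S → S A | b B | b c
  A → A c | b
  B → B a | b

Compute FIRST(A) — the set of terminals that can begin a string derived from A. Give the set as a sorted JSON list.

Compute FIRST by fixpoint:
pass 1:
  A via A→b: +{b}
  B via B→b: +{b}
  S via S→b B: +{b}
  FIRST[S]={b}  FIRST[A]={b}  FIRST[B]={b}
pass 2: — fixpoint
  FIRST[S]={b}  FIRST[A]={b}  FIRST[B]={b}

FIRST(A) = ["b"]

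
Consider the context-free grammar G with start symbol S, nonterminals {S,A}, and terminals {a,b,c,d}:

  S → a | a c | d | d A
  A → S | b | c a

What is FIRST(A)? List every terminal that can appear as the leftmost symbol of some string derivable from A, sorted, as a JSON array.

FIRST sets, iterate to fixpoint:
pass 1:
  A via A→b: +{b}
  A via A→c a: +{c}
  S via S→a: +{a}
  S via S→d: +{d}
  FIRST(S)={a,d}  FIRST(A)={b,c}
pass 2:
  A via A→S: +{a,d}
  FIRST(S)={a,d}  FIRST(A)={a,b,c,d}
pass 3: — fixpoint
  FIRST(S)={a,d}  FIRST(A)={a,b,c,d}

FIRST(A) = ["a", "b", "c", "d"]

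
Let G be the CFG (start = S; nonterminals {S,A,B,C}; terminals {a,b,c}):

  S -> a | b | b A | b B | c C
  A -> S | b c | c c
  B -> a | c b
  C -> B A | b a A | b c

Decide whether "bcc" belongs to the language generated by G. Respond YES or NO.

CNF form of G:
  S -> T0 A | T0 B | T1 C | a | b
  A -> T0 A | T0 B | T0 T1 | T1 C | T1 T1 | a | b
  B -> T1 T0 | a
  C -> B A | T0 T1 | T0 X3
  T0 -> b
  T1 -> c
  T2 -> a
  X3 -> T2 A

CYK fill:
  T[0,0] 'b' = {A,S,T0}  orig:{A,S}
  T[1,1] 'c' = {T1}  orig:{}
  T[2,2] 'c' = {T1}  orig:{}
  T[0,1] 'bc' = {A,C}
  T[1,2] 'cc' = {A}
  T[0,2] 'bcc' = {A,S}

S ∈ T[0,2] ⇒ YES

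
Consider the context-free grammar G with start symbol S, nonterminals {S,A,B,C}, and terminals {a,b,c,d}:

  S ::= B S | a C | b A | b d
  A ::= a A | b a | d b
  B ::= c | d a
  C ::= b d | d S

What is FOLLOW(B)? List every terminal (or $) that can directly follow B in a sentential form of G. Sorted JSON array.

FIRST sets, iterate to fixpoint:
round 1:
  A via A→a A: +{a}
  A via A→b a: +{b}
  A via A→d b: +{d}
  B via B→c: +{c}
  B via B→d a: +{d}
  C via C→b d: +{b}
  C via C→d S: +{d}
  S via S→B S: +{c,d}
  S via S→a C: +{a}
  S via S→b A: +{b}
  FIRST[S]={a,b,c,d}  FIRST[A]={a,b,d}  FIRST[B]={c,d}  FIRST[C]={b,d}
round 2: (no change)
  FIRST[S]={a,b,c,d}  FIRST[A]={a,b,d}  FIRST[B]={c,d}  FIRST[C]={b,d}

FOLLOW sets:
FOLLOW(S) := {$}
[1]
  S→B S: FOLLOW(B) ⊇ FIRST(S) = {a,b,c,d}; new: +{a,b,c,d}
  S→a C: FOLLOW(C) ⊇ FOLLOW(S) ⊇ {$}; new: +{$}
  S→b A: FOLLOW(A) ⊇ FOLLOW(S) ⊇ {$}; new: +{$}
  FOLLOW(S)={$}  FOLLOW(A)={$}  FOLLOW(B)={a,b,c,d}  FOLLOW(C)={$}
[2] — fixpoint
  FOLLOW(S)={$}  FOLLOW(A)={$}  FOLLOW(B)={a,b,c,d}  FOLLOW(C)={$}

FOLLOW(B) = ["a", "b", "c", "d"]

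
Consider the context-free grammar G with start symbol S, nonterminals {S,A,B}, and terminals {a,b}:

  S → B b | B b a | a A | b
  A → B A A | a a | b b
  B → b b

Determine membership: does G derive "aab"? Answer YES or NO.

CNF form of G:
  S -> B T1 | B X3 | T0 A | b
  A -> B X2 | T0 T0 | T1 T1
  B -> T1 T1
  T0 -> a
  T1 -> b
  X2 -> A A
  X3 -> T1 T0

Fill CYK table bottom-up:
  [0..0]={T0}  "a"  orig:{}
  [1..1]={T0}  "a"  orig:{}
  [2..2]={S,T1}  "b"  orig:{S}
  [0..1]={A}  "aa"
  [1..2]=∅  "ab"
  [0..2]=∅  "aab"

S ∉ T[0,2] ⇒ NO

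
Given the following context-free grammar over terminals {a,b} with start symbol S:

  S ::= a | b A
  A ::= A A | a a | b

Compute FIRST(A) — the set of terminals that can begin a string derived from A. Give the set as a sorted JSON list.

FIRST sets, iterate to fixpoint:
[1]
  A via A→a a: +{a}
  A via A→b: +{b}
  S via S→a: +{a}
  S via S→b A: +{b}
  S: {a,b}  A: {a,b}
[2] — fixpoint
  S: {a,b}  A: {a,b}

FIRST(A) = ["a", "b"]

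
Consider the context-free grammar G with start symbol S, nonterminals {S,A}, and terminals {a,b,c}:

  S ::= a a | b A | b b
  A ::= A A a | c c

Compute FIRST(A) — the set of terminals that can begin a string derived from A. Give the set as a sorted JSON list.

Compute FIRST by fixpoint:
pass 1:
  A via A→c c: +{c}
  S via S→a a: +{a}
  S via S→b A: +{b}
  FIRST(S)={a,b}  FIRST(A)={c}
pass 2: done
  FIRST(S)={a,b}  FIRST(A)={c}

FIRST(A) = ["c"]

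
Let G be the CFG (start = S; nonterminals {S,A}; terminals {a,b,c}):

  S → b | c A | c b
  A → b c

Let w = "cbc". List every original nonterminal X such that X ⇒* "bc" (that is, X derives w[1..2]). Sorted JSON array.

Convert to CNF:
  S -> T1 A | T1 T0 | b
  A -> T0 T1
  T0 -> b
  T1 -> c

CYK fill (cells [i..j] with 1 ≤ i ≤ j ≤ 2 only):
  T[1,1] 'b' = {S,T0}  orig:{S}
  T[2,2] 'c' = {T1}  orig:{}
  T[1,2] 'bc' = {A}

Original NTs in T[1,2] deriving "bc": ["A"]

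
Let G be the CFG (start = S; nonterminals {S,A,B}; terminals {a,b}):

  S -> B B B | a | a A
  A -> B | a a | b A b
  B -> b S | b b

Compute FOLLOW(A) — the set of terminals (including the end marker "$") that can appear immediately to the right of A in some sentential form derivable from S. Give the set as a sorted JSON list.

Compute FIRST by fixpoint:
[1]
  A via A→a a: +{a}
  A via A→b A b: +{b}
  B via B→b S: +{b}
  S via S→B B B: +{b}
  S via S→a: +{a}
  FIRST[S]={a,b}  FIRST[A]={a,b}  FIRST[B]={b}
[2] (stable)
  FIRST[S]={a,b}  FIRST[A]={a,b}  FIRST[B]={b}

Compute FOLLOW by fixpoint:
seed FOLLOW(S) with $
pass 1:
  A→b A b: FOLLOW(A) ⊇ FIRST(b) = {b}; new: +{b}
  S→B B B: FOLLOW(B) ⊇ FIRST(B) = {b}; new: +{b}
  S→B B B: FOLLOW(B) ⊇ FOLLOW(S) ⊇ {$}; new: +{$}
  S→a A: FOLLOW(A) ⊇ FOLLOW(S) ⊇ {$}; new: +{$}
  S: {$}  A: {$,b}  B: {$,b}
pass 2:
  B→b S: FOLLOW(S) ⊇ FOLLOW(B) ⊇ {$,b}; new: +{b}
  S: {$,b}  A: {$,b}  B: {$,b}
pass 3: (stable)
  S: {$,b}  A: {$,b}  B: {$,b}

FOLLOW(A) = ["$", "b"]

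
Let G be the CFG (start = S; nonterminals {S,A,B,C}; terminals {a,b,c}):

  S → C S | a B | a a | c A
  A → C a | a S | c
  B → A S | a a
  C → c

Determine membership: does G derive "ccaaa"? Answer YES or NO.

Convert to CNF:
  S -> C S | T0 B | T0 T0 | T1 A
  A -> C T0 | T0 S | c
  B -> A S | T0 T0
  C -> c
  T0 -> a
  T1 -> c

Fill CYK table bottom-up:
  T[0,0] 'c' = {A,C,T1}  orig:{A,C}
  T[1,1] 'c' = {A,C,T1}  orig:{A,C}
  T[2,2] 'a' = {T0}  orig:{}
  T[3,3] 'a' = {T0}  orig:{}
  T[4,4] 'a' = {T0}  orig:{}
  T[0,1] 'cc' = {S}
  T[1,2] 'ca' = {A}
  T[2,3] 'aa' = {B,S}
  T[3,4] 'aa' = {B,S}
  T[0,2] 'cca' = {S}
  T[1,3] 'caa' = {B,S}
  T[2,4] 'aaa' = {A,S}
  T[0,3] 'ccaa' = {B,S}
  T[1,4] 'caaa' = {B,S}
  T[0,4] 'ccaaa' = {B,S}

S ∈ T[0,4] ⇒ YES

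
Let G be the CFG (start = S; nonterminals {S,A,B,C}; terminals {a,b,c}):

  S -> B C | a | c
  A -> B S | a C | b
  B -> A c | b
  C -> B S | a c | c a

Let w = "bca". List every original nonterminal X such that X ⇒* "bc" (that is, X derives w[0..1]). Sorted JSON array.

Convert to CNF:
  S -> B C | a | c
  A -> B S | T0 C | b
  B -> A T1 | b
  C -> B S | T0 T1 | T1 T0
  T0 -> a
  T1 -> c

CYK table (by increasing span) — only the sub-triangle for w[0..1]:
  cell(0,0) b: {A,B}
  cell(1,1) c: {S,T1}  orig:{S}
  cell(0,1) bc: {A,B,C}

Original NTs in T[0,1] deriving "bc": ["A", "B", "C"]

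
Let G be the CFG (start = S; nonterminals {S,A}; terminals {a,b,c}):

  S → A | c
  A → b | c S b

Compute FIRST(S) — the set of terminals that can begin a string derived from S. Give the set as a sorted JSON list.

Compute FIRST by fixpoint:
iter 1:
  A via A→b: +{b}
  A via A→c S b: +{c}
  S via S→A: +{b,c}
  FIRST[S]={b,c}  FIRST[A]={b,c}
iter 2: — fixpoint
  FIRST[S]={b,c}  FIRST[A]={b,c}

FIRST(S) = ["b", "c"]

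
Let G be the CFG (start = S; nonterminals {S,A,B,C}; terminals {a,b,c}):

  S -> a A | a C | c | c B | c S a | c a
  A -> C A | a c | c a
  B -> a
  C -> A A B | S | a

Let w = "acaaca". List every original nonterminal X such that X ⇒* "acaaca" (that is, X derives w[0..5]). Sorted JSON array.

Convert to CNF:
  S -> T0 A | T0 C | T1 B | T1 T0 | T1 X4 | c
  A -> C A | T0 T1 | T1 T0
  B -> a
  C -> A X2 | T0 A | T0 C | T1 B | T1 T0 | T1 X3 | a | c
  T0 -> a
  T1 -> c
  X2 -> A B
  X3 -> S T0
  X4 -> S T0

Fill CYK table bottom-up — only the sub-triangle for w[0..5]:
  T[0,0] 'a' = {B,C,T0}  orig:{B,C}
  T[1,1] 'c' = {C,S,T1}  orig:{C,S}
  T[2,2] 'a' = {B,C,T0}  orig:{B,C}
  T[3,3] 'a' = {B,C,T0}  orig:{B,C}
  T[4,4] 'c' = {C,S,T1}  orig:{C,S}
  T[5,5] 'a' = {B,C,T0}  orig:{B,C}
  T[0,1] 'ac' = {A,C,S}
  T[1,2] 'ca' = {A,C,S,X3,X4}  orig:{A,C,S}
  T[2,3] 'aa' = {C,S}
  T[3,4] 'ac' = {A,C,S}
  T[4,5] 'ca' = {A,C,S,X3,X4}  orig:{A,C,S}
  T[0,2] 'aca' = {A,C,S,X2,X3,X4}  orig:{A,C,S}
  T[1,3] 'caa' = {X2,X3,X4}  orig:{}
  T[2,4] 'aac' = {A,C,S}
  T[3,5] 'aca' = {A,C,S,X2,X3,X4}  orig:{A,C,S}
  T[0,3] 'acaa' = {X2,X3,X4}  orig:{}
  T[1,4] 'caac' = {A}
  T[2,5] 'aaca' = {A,C,S,X2,X3,X4}  orig:{A,C,S}
  T[0,4] 'acaac' = {A,C,S}
  T[1,5] 'caaca' = {A,C,S,X2}  orig:{A,C,S}
  T[0,5] 'acaaca' = {A,C,S,X2,X3,X4}  orig:{A,C,S}

Original NTs in T[0,5] deriving "acaaca": ["A", "C", "S"]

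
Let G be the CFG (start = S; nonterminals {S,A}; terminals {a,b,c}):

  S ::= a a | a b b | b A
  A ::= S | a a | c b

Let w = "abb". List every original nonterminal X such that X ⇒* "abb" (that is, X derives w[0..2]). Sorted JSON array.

Convert to CNF:
  S -> T0 T0 | T0 X4 | T1 A
  A -> T0 T0 | T0 X3 | T1 A | T2 T1
  T0 -> a
  T1 -> b
  T2 -> c
  X3 -> T1 T1
  X4 -> T1 T1

CYK table (by increasing span) — only the sub-triangle for w[0..2]:
  T[0,0] 'a' = {T0}  orig:{}
  T[1,1] 'b' = {T1}  orig:{}
  T[2,2] 'b' = {T1}  orig:{}
  T[0,1] 'ab' = ∅
  T[1,2] 'bb' = {X3,X4}  orig:{}
  T[0,2] 'abb' = {A,S}

Original NTs in T[0,2] deriving "abb": ["A", "S"]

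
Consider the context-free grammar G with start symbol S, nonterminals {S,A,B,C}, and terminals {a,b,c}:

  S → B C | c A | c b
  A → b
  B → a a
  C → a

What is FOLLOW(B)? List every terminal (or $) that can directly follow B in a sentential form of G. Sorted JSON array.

Compute FIRST by fixpoint:
[1]
  A via A→b: +{b}
  B via B→a a: +{a}
  C via C→a: +{a}
  S via S→B C: +{a}
  S via S→c A: +{c}
  FIRST[S]={a,c}  FIRST[A]={b}  FIRST[B]={a}  FIRST[C]={a}
[2] (stable)
  FIRST[S]={a,c}  FIRST[A]={b}  FIRST[B]={a}  FIRST[C]={a}

FOLLOW iteration:
seed FOLLOW(S) with $
round 1:
  S→B C: FOLLOW(B) ⊇ FIRST(C) = {a}; new: +{a}
  S→B C: FOLLOW(C) ⊇ FOLLOW(S) ⊇ {$}; new: +{$}
  S→c A: FOLLOW(A) ⊇ FOLLOW(S) ⊇ {$}; new: +{$}
  FOLLOW[S]={$}  FOLLOW[A]={$}  FOLLOW[B]={a}  FOLLOW[C]={$}
round 2: (no change)
  FOLLOW[S]={$}  FOLLOW[A]={$}  FOLLOW[B]={a}  FOLLOW[C]={$}

FOLLOW(B) = ["a"]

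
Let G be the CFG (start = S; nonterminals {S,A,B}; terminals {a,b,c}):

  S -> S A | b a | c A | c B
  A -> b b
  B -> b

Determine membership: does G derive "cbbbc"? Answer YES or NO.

Convert to CNF:
  S -> S A | T0 T1 | T2 A | T2 B
  A -> T0 T0
  B -> b
  T0 -> b
  T1 -> a
  T2 -> c

Fill CYK table bottom-up:
  cell(0,0) c: {T2}  orig:{}
  cell(1,1) b: {B,T0}  orig:{B}
  cell(2,2) b: {B,T0}  orig:{B}
  cell(3,3) b: {B,T0}  orig:{B}
  cell(4,4) c: {T2}  orig:{}
  cell(0,1) cb: {S}
  cell(1,2) bb: {A}
  cell(2,3) bb: {A}
  cell(3,4) bc: ∅
  cell(0,2) cbb: {S}
  cell(1,3) bbb: ∅
  cell(2,4) bbc: ∅
  cell(0,3) cbbb: {S}
  cell(1,4) bbbc: ∅
  cell(0,4) cbbbc: ∅

S ∉ T[0,4] ⇒ NO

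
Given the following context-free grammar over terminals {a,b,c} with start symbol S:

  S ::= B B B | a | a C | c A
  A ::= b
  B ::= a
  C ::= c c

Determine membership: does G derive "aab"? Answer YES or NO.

Convert to CNF:
  S -> B X2 | T0 A | T1 C | a
  A -> b
  B -> a
  C -> T0 T0
  T0 -> c
  T1 -> a
  X2 -> B B

CYK fill:
  T[0,0] 'a' = {B,S,T1}  orig:{B,S}
  T[1,1] 'a' = {B,S,T1}  orig:{B,S}
  T[2,2] 'b' = {A}
  T[0,1] 'aa' = {X2}  orig:{}
  T[1,2] 'ab' = ∅
  T[0,2] 'aab' = ∅

S ∉ T[0,2] ⇒ NO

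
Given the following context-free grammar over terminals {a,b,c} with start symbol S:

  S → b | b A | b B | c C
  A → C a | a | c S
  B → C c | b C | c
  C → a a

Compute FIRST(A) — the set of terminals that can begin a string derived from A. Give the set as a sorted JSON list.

Compute FIRST by fixpoint:
round 1:
  A via A→a: +{a}
  A via A→c S: +{c}
  B via B→b C: +{b}
  B via B→c: +{c}
  C via C→a a: +{a}
  S via S→b: +{b}
  S via S→c C: +{c}
  FIRST[S]={b,c}  FIRST[A]={a,c}  FIRST[B]={b,c}  FIRST[C]={a}
round 2:
  B via B→C c: +{a}
  FIRST[S]={b,c}  FIRST[A]={a,c}  FIRST[B]={a,b,c}  FIRST[C]={a}
round 3: (no change)
  FIRST[S]={b,c}  FIRST[A]={a,c}  FIRST[B]={a,b,c}  FIRST[C]={a}

FIRST(A) = ["a", "c"]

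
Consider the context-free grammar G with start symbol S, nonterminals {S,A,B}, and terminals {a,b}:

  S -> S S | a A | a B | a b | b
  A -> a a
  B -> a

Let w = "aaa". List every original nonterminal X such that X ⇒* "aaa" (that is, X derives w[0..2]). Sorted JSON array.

Convert to CNF:
  S -> S S | T0 A | T0 B | T0 T1 | b
  A -> T0 T0
  B -> a
  T0 -> a
  T1 -> b

Fill CYK table bottom-up — only the sub-triangle for w[0..2]:
  [0..0]={B,T0}  "a"  orig:{B}
  [1..1]={B,T0}  "a"  orig:{B}
  [2..2]={B,T0}  "a"  orig:{B}
  [0..1]={A,S}  "aa"
  [1..2]={A,S}  "aa"
  [0..2]={S}  "aaa"

Original NTs in T[0,2] deriving "aaa": ["S"]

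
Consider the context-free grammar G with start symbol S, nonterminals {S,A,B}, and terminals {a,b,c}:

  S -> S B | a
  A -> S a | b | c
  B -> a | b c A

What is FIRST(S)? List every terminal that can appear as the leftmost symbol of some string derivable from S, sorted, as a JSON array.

FIRST iteration:
iter 1:
  A via A→b: +{b}
  A via A→c: +{c}
  B via B→a: +{a}
  B via B→b c A: +{b}
  S via S→a: +{a}
  FIRST[S]={a}  FIRST[A]={b,c}  FIRST[B]={a,b}
iter 2:
  A via A→S a: +{a}
  FIRST[S]={a}  FIRST[A]={a,b,c}  FIRST[B]={a,b}
iter 3: done
  FIRST[S]={a}  FIRST[A]={a,b,c}  FIRST[B]={a,b}

FIRST(S) = ["a"]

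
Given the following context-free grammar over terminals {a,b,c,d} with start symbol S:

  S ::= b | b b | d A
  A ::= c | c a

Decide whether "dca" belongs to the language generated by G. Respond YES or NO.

Convert to CNF:
  S -> T2 T2 | T3 A | b
  A -> T0 T1 | c
  T0 -> c
  T1 -> a
  T2 -> b
  T3 -> d

CYK table (by increasing span):
  cell(0,0) d: {T3}  orig:{}
  cell(1,1) c: {A,T0}  orig:{A}
  cell(2,2) a: {T1}  orig:{}
  cell(0,1) dc: {S}
  cell(1,2) ca: {A}
  cell(0,2) dca: {S}

S ∈ T[0,2] ⇒ YES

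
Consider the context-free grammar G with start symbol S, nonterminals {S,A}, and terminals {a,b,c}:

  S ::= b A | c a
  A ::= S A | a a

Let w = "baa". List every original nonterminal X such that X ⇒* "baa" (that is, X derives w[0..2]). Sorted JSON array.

CNF form of G:
  S -> T1 A | T2 T0
  A -> S A | T0 T0
  T0 -> a
  T1 -> b
  T2 -> c

CYK table (by increasing span) (cells [i..j] with 0 ≤ i ≤ j ≤ 2 only):
  T[0,0] 'b' = {T1}  orig:{}
  T[1,1] 'a' = {T0}  orig:{}
  T[2,2] 'a' = {T0}  orig:{}
  T[0,1] 'ba' = ∅
  T[1,2] 'aa' = {A}
  T[0,2] 'baa' = {S}

Original NTs in T[0,2] deriving "baa": ["S"]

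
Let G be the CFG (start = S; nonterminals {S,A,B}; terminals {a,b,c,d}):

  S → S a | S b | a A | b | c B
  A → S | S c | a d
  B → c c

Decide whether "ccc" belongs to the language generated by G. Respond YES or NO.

Convert to CNF:
  S -> S T0 | S T1 | T0 A | T2 B | b
  A -> S T0 | S T1 | S T2 | T0 A | T0 T3 | T2 B | b
  B -> T2 T2
  T0 -> a
  T1 -> b
  T2 -> c
  T3 -> d

Fill CYK table bottom-up:
  [0..0]={T2}  "c"  orig:{}
  [1..1]={T2}  "c"  orig:{}
  [2..2]={T2}  "c"  orig:{}
  [0..1]={B}  "cc"
  [1..2]={B}  "cc"
  [0..2]={A,S}  "ccc"

S ∈ T[0,2] ⇒ YES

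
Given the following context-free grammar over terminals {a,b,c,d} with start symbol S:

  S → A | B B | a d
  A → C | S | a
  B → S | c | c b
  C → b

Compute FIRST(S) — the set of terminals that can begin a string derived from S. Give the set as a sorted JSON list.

FIRST sets, iterate to fixpoint:
[1]
  A via A→a: +{a}
  B via B→c: +{c}
  C via C→b: +{b}
  S via S→A: +{a}
  S via S→B B: +{c}
  FIRST[S]={a,c}  FIRST[A]={a}  FIRST[B]={c}  FIRST[C]={b}
[2]
  A via A→C: +{b}
  A via A→S: +{c}
  B via B→S: +{a}
  S via S→A: +{b}
  FIRST[S]={a,b,c}  FIRST[A]={a,b,c}  FIRST[B]={a,c}  FIRST[C]={b}
[3]
  B via B→S: +{b}
  FIRST[S]={a,b,c}  FIRST[A]={a,b,c}  FIRST[B]={a,b,c}  FIRST[C]={b}
[4] (no change)
  FIRST[S]={a,b,c}  FIRST[A]={a,b,c}  FIRST[B]={a,b,c}  FIRST[C]={b}

FIRST(S) = ["a", "b", "c"]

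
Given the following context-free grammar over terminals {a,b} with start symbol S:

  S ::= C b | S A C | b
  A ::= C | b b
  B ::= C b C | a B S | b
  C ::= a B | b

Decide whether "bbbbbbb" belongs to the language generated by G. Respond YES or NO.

CNF form of G:
  S -> C T1 | S X4 | b
  A -> T0 B | T1 T1 | b
  B -> C X2 | T0 X3 | b
  C -> T0 B | b
  T0 -> a
  T1 -> b
  X2 -> T1 C
  X3 -> B S
  X4 -> A C

CYK fill:
  cell(0,0) b: {A,B,C,S,T1}  orig:{A,B,C,S}
  cell(1,1) b: {A,B,C,S,T1}  orig:{A,B,C,S}
  cell(2,2) b: {A,B,C,S,T1}  orig:{A,B,C,S}
  cell(3,3) b: {A,B,C,S,T1}  orig:{A,B,C,S}
  cell(4,4) b: {A,B,C,S,T1}  orig:{A,B,C,S}
  cell(5,5) b: {A,B,C,S,T1}  orig:{A,B,C,S}
  cell(6,6) b: {A,B,C,S,T1}  orig:{A,B,C,S}
  cell(0,1) bb: {A,S,X2,X3,X4}  orig:{A,S}
  cell(1,2) bb: {A,S,X2,X3,X4}  orig:{A,S}
  cell(2,3) bb: {A,S,X2,X3,X4}  orig:{A,S}
  cell(3,4) bb: {A,S,X2,X3,X4}  orig:{A,S}
  cell(4,5) bb: {A,S,X2,X3,X4}  orig:{A,S}
  cell(5,6) bb: {A,S,X2,X3,X4}  orig:{A,S}
  cell(0,2) bbb: {B,S,X3,X4}  orig:{B,S}
  cell(1,3) bbb: {B,S,X3,X4}  orig:{B,S}
  cell(2,4) bbb: {B,S,X3,X4}  orig:{B,S}
  cell(3,5) bbb: {B,S,X3,X4}  orig:{B,S}
  cell(4,6) bbb: {B,S,X3,X4}  orig:{B,S}
  cell(0,3) bbbb: {S,X3}  orig:{S}
  cell(1,4) bbbb: {S,X3}  orig:{S}
  cell(2,5) bbbb: {S,X3}  orig:{S}
  cell(3,6) bbbb: {S,X3}  orig:{S}
  cell(0,4) bbbbb: {S,X3}  orig:{S}
  cell(1,5) bbbbb: {S,X3}  orig:{S}
  cell(2,6) bbbbb: {S,X3}  orig:{S}
  cell(0,5) bbbbbb: {S,X3}  orig:{S}
  cell(1,6) bbbbbb: {S,X3}  orig:{S}
  cell(0,6) bbbbbbb: {S,X3}  orig:{S}

S ∈ T[0,6] ⇒ YES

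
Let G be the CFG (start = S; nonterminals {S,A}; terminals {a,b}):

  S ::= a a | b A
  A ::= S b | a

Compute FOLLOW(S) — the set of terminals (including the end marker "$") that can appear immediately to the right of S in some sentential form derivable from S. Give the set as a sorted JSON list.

Compute FIRST by fixpoint:
[1]
  A via A→a: +{a}
  S via S→a a: +{a}
  S via S→b A: +{b}
  FIRST[S]={a,b}  FIRST[A]={a}
[2]
  A via A→S b: +{b}
  FIRST[S]={a,b}  FIRST[A]={a,b}
[3] done
  FIRST[S]={a,b}  FIRST[A]={a,b}

FOLLOW sets:
FOLLOW(S) := {$}
[1]
  A→S b: FOLLOW(S) ⊇ FIRST(b) = {b}; new: +{b}
  S→b A: FOLLOW(A) ⊇ FOLLOW(S) ⊇ {$,b}; new: +{$,b}
  S: {$,b}  A: {$,b}
[2] — fixpoint
  S: {$,b}  A: {$,b}

FOLLOW(S) = ["$", "b"]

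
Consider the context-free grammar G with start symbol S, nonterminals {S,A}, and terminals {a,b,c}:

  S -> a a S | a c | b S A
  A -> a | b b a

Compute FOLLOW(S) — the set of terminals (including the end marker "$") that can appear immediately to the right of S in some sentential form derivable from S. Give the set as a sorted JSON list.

FIRST sets, iterate to fixpoint:
iter 1:
  A via A→a: +{a}
  A via A→b b a: +{b}
  S via S→a a S: +{a}
  S via S→b S A: +{b}
  FIRST[S]={a,b}  FIRST[A]={a,b}
iter 2: — fixpoint
  FIRST[S]={a,b}  FIRST[A]={a,b}

FOLLOW sets:
initialize: $ ∈ FOLLOW(S)
[1]
  S→b S A: FOLLOW(S) ⊇ FIRST(A) = {a,b}; new: +{a,b}
  S→b S A: FOLLOW(A) ⊇ FOLLOW(S) ⊇ {$,a,b}; new: +{$,a,b}
  FOLLOW[S]={$,a,b}  FOLLOW[A]={$,a,b}
[2] (stable)
  FOLLOW[S]={$,a,b}  FOLLOW[A]={$,a,b}

FOLLOW(S) = ["$", "a", "b"]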